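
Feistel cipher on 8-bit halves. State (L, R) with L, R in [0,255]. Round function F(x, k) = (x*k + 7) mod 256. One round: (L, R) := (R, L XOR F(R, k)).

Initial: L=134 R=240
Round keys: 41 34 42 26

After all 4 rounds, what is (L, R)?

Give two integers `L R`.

Round 1 (k=41): L=240 R=241
Round 2 (k=34): L=241 R=249
Round 3 (k=42): L=249 R=16
Round 4 (k=26): L=16 R=94

Answer: 16 94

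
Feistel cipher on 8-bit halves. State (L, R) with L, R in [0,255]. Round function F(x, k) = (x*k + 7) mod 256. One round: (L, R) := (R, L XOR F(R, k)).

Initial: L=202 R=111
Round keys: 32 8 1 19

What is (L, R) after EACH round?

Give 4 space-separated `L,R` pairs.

Answer: 111,45 45,0 0,42 42,37

Derivation:
Round 1 (k=32): L=111 R=45
Round 2 (k=8): L=45 R=0
Round 3 (k=1): L=0 R=42
Round 4 (k=19): L=42 R=37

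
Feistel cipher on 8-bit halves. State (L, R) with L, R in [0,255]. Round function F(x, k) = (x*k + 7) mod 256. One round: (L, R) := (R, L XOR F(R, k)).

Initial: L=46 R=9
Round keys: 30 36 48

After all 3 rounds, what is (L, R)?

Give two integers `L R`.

Round 1 (k=30): L=9 R=59
Round 2 (k=36): L=59 R=90
Round 3 (k=48): L=90 R=220

Answer: 90 220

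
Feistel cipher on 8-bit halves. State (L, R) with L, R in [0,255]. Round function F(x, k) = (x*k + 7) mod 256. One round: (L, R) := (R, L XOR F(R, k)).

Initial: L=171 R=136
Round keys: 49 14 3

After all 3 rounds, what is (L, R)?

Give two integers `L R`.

Round 1 (k=49): L=136 R=164
Round 2 (k=14): L=164 R=119
Round 3 (k=3): L=119 R=200

Answer: 119 200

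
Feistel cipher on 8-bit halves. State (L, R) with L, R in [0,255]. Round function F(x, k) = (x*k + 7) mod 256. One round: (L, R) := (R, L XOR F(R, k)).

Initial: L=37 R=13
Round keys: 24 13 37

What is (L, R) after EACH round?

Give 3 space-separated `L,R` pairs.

Answer: 13,26 26,84 84,49

Derivation:
Round 1 (k=24): L=13 R=26
Round 2 (k=13): L=26 R=84
Round 3 (k=37): L=84 R=49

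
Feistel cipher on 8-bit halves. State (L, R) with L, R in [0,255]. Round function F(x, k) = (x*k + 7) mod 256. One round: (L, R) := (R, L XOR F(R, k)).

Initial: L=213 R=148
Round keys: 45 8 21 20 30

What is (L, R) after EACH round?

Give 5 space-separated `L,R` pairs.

Round 1 (k=45): L=148 R=222
Round 2 (k=8): L=222 R=99
Round 3 (k=21): L=99 R=248
Round 4 (k=20): L=248 R=4
Round 5 (k=30): L=4 R=135

Answer: 148,222 222,99 99,248 248,4 4,135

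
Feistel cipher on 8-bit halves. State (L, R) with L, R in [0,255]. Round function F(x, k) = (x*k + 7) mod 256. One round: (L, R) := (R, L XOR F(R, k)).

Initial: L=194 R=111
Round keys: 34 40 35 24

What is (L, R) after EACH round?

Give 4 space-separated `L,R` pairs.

Answer: 111,7 7,112 112,80 80,247

Derivation:
Round 1 (k=34): L=111 R=7
Round 2 (k=40): L=7 R=112
Round 3 (k=35): L=112 R=80
Round 4 (k=24): L=80 R=247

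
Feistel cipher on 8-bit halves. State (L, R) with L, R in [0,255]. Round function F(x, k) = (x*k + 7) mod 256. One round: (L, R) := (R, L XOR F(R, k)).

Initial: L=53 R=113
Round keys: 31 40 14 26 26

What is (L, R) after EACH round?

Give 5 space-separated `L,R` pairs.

Round 1 (k=31): L=113 R=131
Round 2 (k=40): L=131 R=14
Round 3 (k=14): L=14 R=72
Round 4 (k=26): L=72 R=89
Round 5 (k=26): L=89 R=89

Answer: 113,131 131,14 14,72 72,89 89,89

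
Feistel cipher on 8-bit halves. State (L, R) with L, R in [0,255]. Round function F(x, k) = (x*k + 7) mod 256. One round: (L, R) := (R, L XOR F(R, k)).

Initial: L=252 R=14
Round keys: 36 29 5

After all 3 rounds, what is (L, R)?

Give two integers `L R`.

Answer: 80 148

Derivation:
Round 1 (k=36): L=14 R=3
Round 2 (k=29): L=3 R=80
Round 3 (k=5): L=80 R=148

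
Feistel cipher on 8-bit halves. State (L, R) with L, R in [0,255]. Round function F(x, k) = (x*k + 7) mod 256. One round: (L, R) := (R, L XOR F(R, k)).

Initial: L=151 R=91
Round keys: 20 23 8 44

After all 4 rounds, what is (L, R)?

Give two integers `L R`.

Round 1 (k=20): L=91 R=180
Round 2 (k=23): L=180 R=104
Round 3 (k=8): L=104 R=243
Round 4 (k=44): L=243 R=163

Answer: 243 163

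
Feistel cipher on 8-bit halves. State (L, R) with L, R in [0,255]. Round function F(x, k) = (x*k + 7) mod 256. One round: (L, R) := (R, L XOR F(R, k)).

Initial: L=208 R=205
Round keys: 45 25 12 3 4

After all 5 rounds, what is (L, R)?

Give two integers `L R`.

Round 1 (k=45): L=205 R=192
Round 2 (k=25): L=192 R=10
Round 3 (k=12): L=10 R=191
Round 4 (k=3): L=191 R=78
Round 5 (k=4): L=78 R=128

Answer: 78 128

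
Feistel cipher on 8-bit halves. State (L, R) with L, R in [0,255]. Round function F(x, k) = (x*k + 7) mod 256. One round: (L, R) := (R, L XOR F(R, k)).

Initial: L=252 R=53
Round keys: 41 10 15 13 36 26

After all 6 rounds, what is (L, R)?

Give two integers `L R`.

Round 1 (k=41): L=53 R=120
Round 2 (k=10): L=120 R=130
Round 3 (k=15): L=130 R=221
Round 4 (k=13): L=221 R=194
Round 5 (k=36): L=194 R=146
Round 6 (k=26): L=146 R=25

Answer: 146 25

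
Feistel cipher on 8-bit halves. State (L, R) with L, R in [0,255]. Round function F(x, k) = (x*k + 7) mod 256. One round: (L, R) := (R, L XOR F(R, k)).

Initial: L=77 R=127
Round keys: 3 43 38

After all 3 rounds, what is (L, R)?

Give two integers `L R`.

Answer: 181 44

Derivation:
Round 1 (k=3): L=127 R=201
Round 2 (k=43): L=201 R=181
Round 3 (k=38): L=181 R=44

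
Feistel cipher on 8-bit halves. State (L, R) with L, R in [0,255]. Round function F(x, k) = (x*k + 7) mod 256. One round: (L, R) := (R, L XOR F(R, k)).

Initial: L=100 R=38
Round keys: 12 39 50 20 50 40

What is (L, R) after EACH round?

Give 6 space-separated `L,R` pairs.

Round 1 (k=12): L=38 R=171
Round 2 (k=39): L=171 R=50
Round 3 (k=50): L=50 R=96
Round 4 (k=20): L=96 R=181
Round 5 (k=50): L=181 R=1
Round 6 (k=40): L=1 R=154

Answer: 38,171 171,50 50,96 96,181 181,1 1,154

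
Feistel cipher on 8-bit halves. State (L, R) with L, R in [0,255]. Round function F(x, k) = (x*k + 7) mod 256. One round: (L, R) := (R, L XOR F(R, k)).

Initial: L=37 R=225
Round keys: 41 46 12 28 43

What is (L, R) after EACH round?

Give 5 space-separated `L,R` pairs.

Round 1 (k=41): L=225 R=53
Round 2 (k=46): L=53 R=108
Round 3 (k=12): L=108 R=34
Round 4 (k=28): L=34 R=211
Round 5 (k=43): L=211 R=90

Answer: 225,53 53,108 108,34 34,211 211,90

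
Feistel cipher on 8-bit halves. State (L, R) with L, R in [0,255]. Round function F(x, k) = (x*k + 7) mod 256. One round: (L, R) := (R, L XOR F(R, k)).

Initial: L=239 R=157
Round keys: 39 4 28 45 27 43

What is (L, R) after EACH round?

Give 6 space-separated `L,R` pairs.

Answer: 157,29 29,230 230,50 50,55 55,230 230,158

Derivation:
Round 1 (k=39): L=157 R=29
Round 2 (k=4): L=29 R=230
Round 3 (k=28): L=230 R=50
Round 4 (k=45): L=50 R=55
Round 5 (k=27): L=55 R=230
Round 6 (k=43): L=230 R=158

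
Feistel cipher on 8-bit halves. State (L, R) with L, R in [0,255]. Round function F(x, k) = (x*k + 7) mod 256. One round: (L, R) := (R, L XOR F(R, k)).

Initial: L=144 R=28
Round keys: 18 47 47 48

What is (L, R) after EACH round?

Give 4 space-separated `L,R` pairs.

Answer: 28,111 111,116 116,60 60,51

Derivation:
Round 1 (k=18): L=28 R=111
Round 2 (k=47): L=111 R=116
Round 3 (k=47): L=116 R=60
Round 4 (k=48): L=60 R=51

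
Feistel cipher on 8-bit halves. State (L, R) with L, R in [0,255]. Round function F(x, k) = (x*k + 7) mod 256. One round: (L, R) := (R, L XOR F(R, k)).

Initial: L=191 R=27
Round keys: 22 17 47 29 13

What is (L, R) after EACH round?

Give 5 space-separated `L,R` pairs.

Round 1 (k=22): L=27 R=230
Round 2 (k=17): L=230 R=86
Round 3 (k=47): L=86 R=55
Round 4 (k=29): L=55 R=20
Round 5 (k=13): L=20 R=60

Answer: 27,230 230,86 86,55 55,20 20,60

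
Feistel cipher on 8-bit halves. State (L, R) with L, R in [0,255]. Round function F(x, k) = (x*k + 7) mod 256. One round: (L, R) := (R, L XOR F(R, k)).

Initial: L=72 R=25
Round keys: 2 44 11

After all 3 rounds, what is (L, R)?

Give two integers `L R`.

Round 1 (k=2): L=25 R=113
Round 2 (k=44): L=113 R=106
Round 3 (k=11): L=106 R=228

Answer: 106 228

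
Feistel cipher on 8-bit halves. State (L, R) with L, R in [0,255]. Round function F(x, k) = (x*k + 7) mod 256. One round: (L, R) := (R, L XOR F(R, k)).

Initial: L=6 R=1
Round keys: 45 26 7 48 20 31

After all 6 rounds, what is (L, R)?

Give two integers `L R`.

Answer: 132 206

Derivation:
Round 1 (k=45): L=1 R=50
Round 2 (k=26): L=50 R=26
Round 3 (k=7): L=26 R=143
Round 4 (k=48): L=143 R=205
Round 5 (k=20): L=205 R=132
Round 6 (k=31): L=132 R=206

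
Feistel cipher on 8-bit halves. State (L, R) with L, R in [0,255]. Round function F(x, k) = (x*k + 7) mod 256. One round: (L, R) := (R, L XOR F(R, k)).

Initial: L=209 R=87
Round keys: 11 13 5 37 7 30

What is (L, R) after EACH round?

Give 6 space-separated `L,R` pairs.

Round 1 (k=11): L=87 R=21
Round 2 (k=13): L=21 R=79
Round 3 (k=5): L=79 R=135
Round 4 (k=37): L=135 R=197
Round 5 (k=7): L=197 R=237
Round 6 (k=30): L=237 R=8

Answer: 87,21 21,79 79,135 135,197 197,237 237,8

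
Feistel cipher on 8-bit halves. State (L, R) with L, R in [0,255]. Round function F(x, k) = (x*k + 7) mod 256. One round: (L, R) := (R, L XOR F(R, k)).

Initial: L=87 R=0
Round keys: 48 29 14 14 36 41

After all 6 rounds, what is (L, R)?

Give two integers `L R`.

Answer: 22 255

Derivation:
Round 1 (k=48): L=0 R=80
Round 2 (k=29): L=80 R=23
Round 3 (k=14): L=23 R=25
Round 4 (k=14): L=25 R=114
Round 5 (k=36): L=114 R=22
Round 6 (k=41): L=22 R=255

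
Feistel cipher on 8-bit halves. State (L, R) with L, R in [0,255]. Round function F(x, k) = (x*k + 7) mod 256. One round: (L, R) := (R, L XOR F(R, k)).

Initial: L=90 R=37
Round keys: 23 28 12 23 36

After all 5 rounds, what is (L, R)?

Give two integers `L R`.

Round 1 (k=23): L=37 R=0
Round 2 (k=28): L=0 R=34
Round 3 (k=12): L=34 R=159
Round 4 (k=23): L=159 R=114
Round 5 (k=36): L=114 R=144

Answer: 114 144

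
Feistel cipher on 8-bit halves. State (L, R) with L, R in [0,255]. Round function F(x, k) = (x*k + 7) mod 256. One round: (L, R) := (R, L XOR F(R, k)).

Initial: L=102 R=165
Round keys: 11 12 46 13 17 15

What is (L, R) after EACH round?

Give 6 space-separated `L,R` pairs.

Answer: 165,120 120,2 2,27 27,100 100,176 176,51

Derivation:
Round 1 (k=11): L=165 R=120
Round 2 (k=12): L=120 R=2
Round 3 (k=46): L=2 R=27
Round 4 (k=13): L=27 R=100
Round 5 (k=17): L=100 R=176
Round 6 (k=15): L=176 R=51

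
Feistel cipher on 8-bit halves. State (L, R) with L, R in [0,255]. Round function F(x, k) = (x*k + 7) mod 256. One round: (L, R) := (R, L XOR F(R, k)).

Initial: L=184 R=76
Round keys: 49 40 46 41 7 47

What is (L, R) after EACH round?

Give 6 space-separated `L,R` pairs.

Answer: 76,43 43,243 243,154 154,66 66,79 79,202

Derivation:
Round 1 (k=49): L=76 R=43
Round 2 (k=40): L=43 R=243
Round 3 (k=46): L=243 R=154
Round 4 (k=41): L=154 R=66
Round 5 (k=7): L=66 R=79
Round 6 (k=47): L=79 R=202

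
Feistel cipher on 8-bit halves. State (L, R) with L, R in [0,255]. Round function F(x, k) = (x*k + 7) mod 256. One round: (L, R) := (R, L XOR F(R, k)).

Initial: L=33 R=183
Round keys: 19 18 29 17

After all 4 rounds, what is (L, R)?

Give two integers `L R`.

Round 1 (k=19): L=183 R=189
Round 2 (k=18): L=189 R=230
Round 3 (k=29): L=230 R=168
Round 4 (k=17): L=168 R=201

Answer: 168 201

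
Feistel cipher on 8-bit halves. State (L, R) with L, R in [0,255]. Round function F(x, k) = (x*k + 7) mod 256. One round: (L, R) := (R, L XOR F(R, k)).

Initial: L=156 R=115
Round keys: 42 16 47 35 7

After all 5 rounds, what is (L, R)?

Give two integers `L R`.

Answer: 241 4

Derivation:
Round 1 (k=42): L=115 R=121
Round 2 (k=16): L=121 R=228
Round 3 (k=47): L=228 R=154
Round 4 (k=35): L=154 R=241
Round 5 (k=7): L=241 R=4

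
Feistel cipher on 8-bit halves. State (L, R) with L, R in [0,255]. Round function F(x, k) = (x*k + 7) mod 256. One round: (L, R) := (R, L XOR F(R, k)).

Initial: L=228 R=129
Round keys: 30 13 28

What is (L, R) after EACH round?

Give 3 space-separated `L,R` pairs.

Answer: 129,193 193,85 85,146

Derivation:
Round 1 (k=30): L=129 R=193
Round 2 (k=13): L=193 R=85
Round 3 (k=28): L=85 R=146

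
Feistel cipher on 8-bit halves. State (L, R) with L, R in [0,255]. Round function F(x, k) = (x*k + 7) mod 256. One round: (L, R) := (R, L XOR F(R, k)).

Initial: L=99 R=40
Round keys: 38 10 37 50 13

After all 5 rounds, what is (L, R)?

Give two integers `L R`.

Answer: 68 133

Derivation:
Round 1 (k=38): L=40 R=148
Round 2 (k=10): L=148 R=231
Round 3 (k=37): L=231 R=254
Round 4 (k=50): L=254 R=68
Round 5 (k=13): L=68 R=133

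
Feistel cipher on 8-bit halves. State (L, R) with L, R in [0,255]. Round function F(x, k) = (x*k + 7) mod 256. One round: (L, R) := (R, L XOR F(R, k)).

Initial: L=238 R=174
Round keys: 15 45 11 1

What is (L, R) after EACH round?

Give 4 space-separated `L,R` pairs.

Answer: 174,215 215,124 124,140 140,239

Derivation:
Round 1 (k=15): L=174 R=215
Round 2 (k=45): L=215 R=124
Round 3 (k=11): L=124 R=140
Round 4 (k=1): L=140 R=239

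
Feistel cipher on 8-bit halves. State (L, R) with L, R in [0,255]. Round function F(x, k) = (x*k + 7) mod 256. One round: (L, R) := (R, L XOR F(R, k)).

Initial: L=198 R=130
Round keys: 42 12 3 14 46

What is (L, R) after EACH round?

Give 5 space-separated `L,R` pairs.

Round 1 (k=42): L=130 R=157
Round 2 (k=12): L=157 R=225
Round 3 (k=3): L=225 R=55
Round 4 (k=14): L=55 R=232
Round 5 (k=46): L=232 R=128

Answer: 130,157 157,225 225,55 55,232 232,128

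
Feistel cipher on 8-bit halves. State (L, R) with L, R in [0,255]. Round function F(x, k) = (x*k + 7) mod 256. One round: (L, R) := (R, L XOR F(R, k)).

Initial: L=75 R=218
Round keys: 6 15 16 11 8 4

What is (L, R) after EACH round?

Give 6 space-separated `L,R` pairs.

Round 1 (k=6): L=218 R=104
Round 2 (k=15): L=104 R=197
Round 3 (k=16): L=197 R=63
Round 4 (k=11): L=63 R=121
Round 5 (k=8): L=121 R=240
Round 6 (k=4): L=240 R=190

Answer: 218,104 104,197 197,63 63,121 121,240 240,190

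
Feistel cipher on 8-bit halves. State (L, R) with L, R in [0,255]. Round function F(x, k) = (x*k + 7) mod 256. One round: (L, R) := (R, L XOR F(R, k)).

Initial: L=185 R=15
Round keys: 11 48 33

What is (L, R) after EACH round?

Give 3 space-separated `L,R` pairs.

Round 1 (k=11): L=15 R=21
Round 2 (k=48): L=21 R=248
Round 3 (k=33): L=248 R=234

Answer: 15,21 21,248 248,234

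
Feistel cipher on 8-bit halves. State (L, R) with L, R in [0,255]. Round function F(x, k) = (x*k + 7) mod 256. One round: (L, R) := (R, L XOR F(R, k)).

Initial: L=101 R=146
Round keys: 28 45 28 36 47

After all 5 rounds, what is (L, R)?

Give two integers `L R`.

Round 1 (k=28): L=146 R=154
Round 2 (k=45): L=154 R=139
Round 3 (k=28): L=139 R=161
Round 4 (k=36): L=161 R=32
Round 5 (k=47): L=32 R=70

Answer: 32 70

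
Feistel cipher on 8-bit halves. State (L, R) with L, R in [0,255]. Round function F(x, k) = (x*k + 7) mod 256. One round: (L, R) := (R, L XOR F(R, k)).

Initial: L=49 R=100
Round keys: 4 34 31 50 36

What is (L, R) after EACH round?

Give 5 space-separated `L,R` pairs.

Round 1 (k=4): L=100 R=166
Round 2 (k=34): L=166 R=119
Round 3 (k=31): L=119 R=214
Round 4 (k=50): L=214 R=164
Round 5 (k=36): L=164 R=193

Answer: 100,166 166,119 119,214 214,164 164,193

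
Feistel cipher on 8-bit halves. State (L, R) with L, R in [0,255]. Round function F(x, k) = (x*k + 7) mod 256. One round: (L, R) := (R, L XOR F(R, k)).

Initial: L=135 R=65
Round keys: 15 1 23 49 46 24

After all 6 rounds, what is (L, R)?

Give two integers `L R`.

Answer: 126 160

Derivation:
Round 1 (k=15): L=65 R=81
Round 2 (k=1): L=81 R=25
Round 3 (k=23): L=25 R=23
Round 4 (k=49): L=23 R=119
Round 5 (k=46): L=119 R=126
Round 6 (k=24): L=126 R=160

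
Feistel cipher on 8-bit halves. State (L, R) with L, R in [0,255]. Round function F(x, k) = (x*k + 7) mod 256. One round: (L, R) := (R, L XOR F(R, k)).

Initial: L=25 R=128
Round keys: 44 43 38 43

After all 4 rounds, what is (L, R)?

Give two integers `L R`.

Round 1 (k=44): L=128 R=30
Round 2 (k=43): L=30 R=145
Round 3 (k=38): L=145 R=147
Round 4 (k=43): L=147 R=41

Answer: 147 41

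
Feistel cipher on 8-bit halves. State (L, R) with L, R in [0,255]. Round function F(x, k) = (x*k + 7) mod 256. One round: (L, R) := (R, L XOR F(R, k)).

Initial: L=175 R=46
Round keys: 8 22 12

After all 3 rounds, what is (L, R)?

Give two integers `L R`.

Answer: 185 107

Derivation:
Round 1 (k=8): L=46 R=216
Round 2 (k=22): L=216 R=185
Round 3 (k=12): L=185 R=107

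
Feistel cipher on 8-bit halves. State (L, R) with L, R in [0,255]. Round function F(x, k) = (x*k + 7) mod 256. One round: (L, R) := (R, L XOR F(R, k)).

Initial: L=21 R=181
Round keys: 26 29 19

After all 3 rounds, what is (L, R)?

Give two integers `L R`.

Answer: 166 37

Derivation:
Round 1 (k=26): L=181 R=124
Round 2 (k=29): L=124 R=166
Round 3 (k=19): L=166 R=37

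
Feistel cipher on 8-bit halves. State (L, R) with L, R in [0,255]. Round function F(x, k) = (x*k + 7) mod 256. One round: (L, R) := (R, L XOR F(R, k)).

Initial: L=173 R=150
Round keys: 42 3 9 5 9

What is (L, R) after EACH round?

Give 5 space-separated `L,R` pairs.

Round 1 (k=42): L=150 R=14
Round 2 (k=3): L=14 R=167
Round 3 (k=9): L=167 R=232
Round 4 (k=5): L=232 R=40
Round 5 (k=9): L=40 R=135

Answer: 150,14 14,167 167,232 232,40 40,135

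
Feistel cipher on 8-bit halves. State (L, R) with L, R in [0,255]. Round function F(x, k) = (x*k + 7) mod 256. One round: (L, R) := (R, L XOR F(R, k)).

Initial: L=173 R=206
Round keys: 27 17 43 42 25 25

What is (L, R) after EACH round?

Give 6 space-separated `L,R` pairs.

Round 1 (k=27): L=206 R=108
Round 2 (k=17): L=108 R=253
Round 3 (k=43): L=253 R=234
Round 4 (k=42): L=234 R=150
Round 5 (k=25): L=150 R=71
Round 6 (k=25): L=71 R=96

Answer: 206,108 108,253 253,234 234,150 150,71 71,96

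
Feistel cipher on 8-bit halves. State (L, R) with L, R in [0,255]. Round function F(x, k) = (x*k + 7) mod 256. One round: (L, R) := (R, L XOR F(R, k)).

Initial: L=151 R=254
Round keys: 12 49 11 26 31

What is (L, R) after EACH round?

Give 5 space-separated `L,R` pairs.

Answer: 254,120 120,1 1,106 106,202 202,23

Derivation:
Round 1 (k=12): L=254 R=120
Round 2 (k=49): L=120 R=1
Round 3 (k=11): L=1 R=106
Round 4 (k=26): L=106 R=202
Round 5 (k=31): L=202 R=23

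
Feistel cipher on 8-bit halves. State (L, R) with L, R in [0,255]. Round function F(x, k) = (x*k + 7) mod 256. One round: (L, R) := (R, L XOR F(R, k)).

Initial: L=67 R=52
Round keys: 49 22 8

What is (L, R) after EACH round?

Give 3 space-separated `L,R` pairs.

Answer: 52,184 184,227 227,167

Derivation:
Round 1 (k=49): L=52 R=184
Round 2 (k=22): L=184 R=227
Round 3 (k=8): L=227 R=167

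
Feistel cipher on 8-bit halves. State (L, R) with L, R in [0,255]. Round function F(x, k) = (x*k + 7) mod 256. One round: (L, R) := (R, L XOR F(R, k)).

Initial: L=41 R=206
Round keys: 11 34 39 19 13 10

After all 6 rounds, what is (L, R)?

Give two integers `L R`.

Round 1 (k=11): L=206 R=200
Round 2 (k=34): L=200 R=89
Round 3 (k=39): L=89 R=94
Round 4 (k=19): L=94 R=88
Round 5 (k=13): L=88 R=33
Round 6 (k=10): L=33 R=9

Answer: 33 9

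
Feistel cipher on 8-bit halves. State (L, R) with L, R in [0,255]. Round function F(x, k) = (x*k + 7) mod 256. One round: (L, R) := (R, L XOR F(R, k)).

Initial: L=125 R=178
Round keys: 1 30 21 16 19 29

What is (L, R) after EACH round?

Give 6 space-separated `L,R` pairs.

Round 1 (k=1): L=178 R=196
Round 2 (k=30): L=196 R=77
Round 3 (k=21): L=77 R=156
Round 4 (k=16): L=156 R=138
Round 5 (k=19): L=138 R=217
Round 6 (k=29): L=217 R=22

Answer: 178,196 196,77 77,156 156,138 138,217 217,22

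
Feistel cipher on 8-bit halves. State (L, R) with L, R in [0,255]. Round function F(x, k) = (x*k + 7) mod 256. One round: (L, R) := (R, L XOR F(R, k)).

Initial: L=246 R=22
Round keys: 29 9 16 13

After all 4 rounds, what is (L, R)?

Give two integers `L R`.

Answer: 52 175

Derivation:
Round 1 (k=29): L=22 R=115
Round 2 (k=9): L=115 R=4
Round 3 (k=16): L=4 R=52
Round 4 (k=13): L=52 R=175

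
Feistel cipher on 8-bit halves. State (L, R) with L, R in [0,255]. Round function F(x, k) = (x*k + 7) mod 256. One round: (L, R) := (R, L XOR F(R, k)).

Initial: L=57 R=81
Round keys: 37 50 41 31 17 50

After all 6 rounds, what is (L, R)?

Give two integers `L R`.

Round 1 (k=37): L=81 R=133
Round 2 (k=50): L=133 R=80
Round 3 (k=41): L=80 R=82
Round 4 (k=31): L=82 R=165
Round 5 (k=17): L=165 R=174
Round 6 (k=50): L=174 R=166

Answer: 174 166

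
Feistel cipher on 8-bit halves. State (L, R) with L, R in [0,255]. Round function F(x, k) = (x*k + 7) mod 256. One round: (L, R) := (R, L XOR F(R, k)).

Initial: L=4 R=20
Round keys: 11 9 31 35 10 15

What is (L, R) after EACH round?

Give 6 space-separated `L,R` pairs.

Answer: 20,231 231,50 50,242 242,47 47,47 47,231

Derivation:
Round 1 (k=11): L=20 R=231
Round 2 (k=9): L=231 R=50
Round 3 (k=31): L=50 R=242
Round 4 (k=35): L=242 R=47
Round 5 (k=10): L=47 R=47
Round 6 (k=15): L=47 R=231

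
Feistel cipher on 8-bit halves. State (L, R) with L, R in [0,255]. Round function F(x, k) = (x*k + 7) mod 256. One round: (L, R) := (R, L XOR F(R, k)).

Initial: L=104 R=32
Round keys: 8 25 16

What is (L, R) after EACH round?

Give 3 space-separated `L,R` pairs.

Round 1 (k=8): L=32 R=111
Round 2 (k=25): L=111 R=254
Round 3 (k=16): L=254 R=136

Answer: 32,111 111,254 254,136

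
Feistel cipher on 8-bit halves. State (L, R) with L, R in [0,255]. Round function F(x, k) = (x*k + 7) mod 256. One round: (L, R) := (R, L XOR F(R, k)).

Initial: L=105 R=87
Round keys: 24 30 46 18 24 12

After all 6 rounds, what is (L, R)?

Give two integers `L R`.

Answer: 86 138

Derivation:
Round 1 (k=24): L=87 R=70
Round 2 (k=30): L=70 R=108
Round 3 (k=46): L=108 R=41
Round 4 (k=18): L=41 R=133
Round 5 (k=24): L=133 R=86
Round 6 (k=12): L=86 R=138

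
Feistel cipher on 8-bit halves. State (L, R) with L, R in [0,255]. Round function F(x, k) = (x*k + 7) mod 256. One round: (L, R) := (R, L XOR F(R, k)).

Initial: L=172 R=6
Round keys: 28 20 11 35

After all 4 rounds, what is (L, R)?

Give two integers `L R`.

Round 1 (k=28): L=6 R=3
Round 2 (k=20): L=3 R=69
Round 3 (k=11): L=69 R=253
Round 4 (k=35): L=253 R=219

Answer: 253 219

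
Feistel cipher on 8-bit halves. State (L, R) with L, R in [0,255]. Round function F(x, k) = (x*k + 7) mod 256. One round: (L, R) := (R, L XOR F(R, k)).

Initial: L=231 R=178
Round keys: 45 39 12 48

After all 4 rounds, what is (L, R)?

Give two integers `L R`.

Round 1 (k=45): L=178 R=182
Round 2 (k=39): L=182 R=115
Round 3 (k=12): L=115 R=221
Round 4 (k=48): L=221 R=4

Answer: 221 4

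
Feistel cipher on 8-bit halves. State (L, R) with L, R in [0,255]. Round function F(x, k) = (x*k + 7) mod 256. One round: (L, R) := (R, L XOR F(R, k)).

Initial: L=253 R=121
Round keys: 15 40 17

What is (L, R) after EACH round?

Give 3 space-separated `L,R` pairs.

Answer: 121,227 227,6 6,142

Derivation:
Round 1 (k=15): L=121 R=227
Round 2 (k=40): L=227 R=6
Round 3 (k=17): L=6 R=142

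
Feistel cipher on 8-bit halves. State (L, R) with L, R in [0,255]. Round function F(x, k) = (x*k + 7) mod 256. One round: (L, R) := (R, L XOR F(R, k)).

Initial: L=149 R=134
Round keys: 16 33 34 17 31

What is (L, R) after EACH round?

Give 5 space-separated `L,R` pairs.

Round 1 (k=16): L=134 R=242
Round 2 (k=33): L=242 R=191
Round 3 (k=34): L=191 R=151
Round 4 (k=17): L=151 R=177
Round 5 (k=31): L=177 R=225

Answer: 134,242 242,191 191,151 151,177 177,225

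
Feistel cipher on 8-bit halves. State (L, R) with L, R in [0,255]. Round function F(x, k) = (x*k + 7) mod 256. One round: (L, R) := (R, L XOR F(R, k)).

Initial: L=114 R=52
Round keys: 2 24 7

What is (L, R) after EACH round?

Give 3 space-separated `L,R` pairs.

Answer: 52,29 29,139 139,201

Derivation:
Round 1 (k=2): L=52 R=29
Round 2 (k=24): L=29 R=139
Round 3 (k=7): L=139 R=201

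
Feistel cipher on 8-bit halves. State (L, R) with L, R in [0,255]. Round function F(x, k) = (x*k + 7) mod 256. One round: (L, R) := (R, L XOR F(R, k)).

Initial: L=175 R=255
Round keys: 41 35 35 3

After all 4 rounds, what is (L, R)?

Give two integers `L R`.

Answer: 71 89

Derivation:
Round 1 (k=41): L=255 R=113
Round 2 (k=35): L=113 R=133
Round 3 (k=35): L=133 R=71
Round 4 (k=3): L=71 R=89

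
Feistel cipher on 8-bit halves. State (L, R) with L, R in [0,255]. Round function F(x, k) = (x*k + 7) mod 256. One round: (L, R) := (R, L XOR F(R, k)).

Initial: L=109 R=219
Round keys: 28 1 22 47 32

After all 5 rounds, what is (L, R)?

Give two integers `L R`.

Answer: 156 26

Derivation:
Round 1 (k=28): L=219 R=150
Round 2 (k=1): L=150 R=70
Round 3 (k=22): L=70 R=157
Round 4 (k=47): L=157 R=156
Round 5 (k=32): L=156 R=26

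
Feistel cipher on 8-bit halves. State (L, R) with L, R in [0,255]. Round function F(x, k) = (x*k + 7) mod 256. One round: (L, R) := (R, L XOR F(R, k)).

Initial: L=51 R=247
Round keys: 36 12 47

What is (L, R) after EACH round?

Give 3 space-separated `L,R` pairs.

Answer: 247,240 240,176 176,167

Derivation:
Round 1 (k=36): L=247 R=240
Round 2 (k=12): L=240 R=176
Round 3 (k=47): L=176 R=167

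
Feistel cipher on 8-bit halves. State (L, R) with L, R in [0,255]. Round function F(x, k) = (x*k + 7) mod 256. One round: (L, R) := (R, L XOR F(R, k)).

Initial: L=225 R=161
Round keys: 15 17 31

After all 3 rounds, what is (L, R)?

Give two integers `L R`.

Round 1 (k=15): L=161 R=151
Round 2 (k=17): L=151 R=175
Round 3 (k=31): L=175 R=175

Answer: 175 175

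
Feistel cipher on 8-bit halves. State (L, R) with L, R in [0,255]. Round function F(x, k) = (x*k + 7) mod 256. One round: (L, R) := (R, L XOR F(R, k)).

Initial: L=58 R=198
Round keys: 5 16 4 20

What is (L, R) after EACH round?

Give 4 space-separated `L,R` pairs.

Round 1 (k=5): L=198 R=223
Round 2 (k=16): L=223 R=49
Round 3 (k=4): L=49 R=20
Round 4 (k=20): L=20 R=166

Answer: 198,223 223,49 49,20 20,166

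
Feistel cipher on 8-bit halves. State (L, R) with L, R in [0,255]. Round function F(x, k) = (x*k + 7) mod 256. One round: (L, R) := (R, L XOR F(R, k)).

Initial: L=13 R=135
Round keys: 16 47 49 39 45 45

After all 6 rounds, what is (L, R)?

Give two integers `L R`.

Answer: 6 235

Derivation:
Round 1 (k=16): L=135 R=122
Round 2 (k=47): L=122 R=234
Round 3 (k=49): L=234 R=171
Round 4 (k=39): L=171 R=254
Round 5 (k=45): L=254 R=6
Round 6 (k=45): L=6 R=235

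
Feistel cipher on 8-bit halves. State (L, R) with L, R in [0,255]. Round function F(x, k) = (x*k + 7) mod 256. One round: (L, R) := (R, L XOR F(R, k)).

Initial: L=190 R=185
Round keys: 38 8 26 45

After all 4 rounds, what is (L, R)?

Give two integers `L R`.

Round 1 (k=38): L=185 R=195
Round 2 (k=8): L=195 R=166
Round 3 (k=26): L=166 R=32
Round 4 (k=45): L=32 R=1

Answer: 32 1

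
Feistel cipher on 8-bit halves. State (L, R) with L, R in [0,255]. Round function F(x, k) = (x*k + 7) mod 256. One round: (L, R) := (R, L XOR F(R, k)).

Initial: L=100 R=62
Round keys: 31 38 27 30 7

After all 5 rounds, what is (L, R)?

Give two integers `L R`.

Round 1 (k=31): L=62 R=237
Round 2 (k=38): L=237 R=11
Round 3 (k=27): L=11 R=221
Round 4 (k=30): L=221 R=230
Round 5 (k=7): L=230 R=140

Answer: 230 140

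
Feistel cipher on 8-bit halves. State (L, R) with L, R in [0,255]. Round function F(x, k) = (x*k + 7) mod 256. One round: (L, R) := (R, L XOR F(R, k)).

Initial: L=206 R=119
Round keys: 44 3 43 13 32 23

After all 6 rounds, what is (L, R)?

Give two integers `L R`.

Round 1 (k=44): L=119 R=181
Round 2 (k=3): L=181 R=81
Round 3 (k=43): L=81 R=23
Round 4 (k=13): L=23 R=99
Round 5 (k=32): L=99 R=112
Round 6 (k=23): L=112 R=116

Answer: 112 116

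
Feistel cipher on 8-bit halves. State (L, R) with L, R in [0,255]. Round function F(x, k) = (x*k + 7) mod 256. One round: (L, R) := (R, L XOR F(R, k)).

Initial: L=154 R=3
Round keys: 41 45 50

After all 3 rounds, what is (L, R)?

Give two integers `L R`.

Answer: 60 167

Derivation:
Round 1 (k=41): L=3 R=24
Round 2 (k=45): L=24 R=60
Round 3 (k=50): L=60 R=167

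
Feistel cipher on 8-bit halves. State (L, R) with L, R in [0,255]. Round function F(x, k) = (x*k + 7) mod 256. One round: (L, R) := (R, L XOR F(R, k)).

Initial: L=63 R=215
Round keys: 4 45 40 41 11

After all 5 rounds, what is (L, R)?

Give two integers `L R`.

Answer: 222 106

Derivation:
Round 1 (k=4): L=215 R=92
Round 2 (k=45): L=92 R=228
Round 3 (k=40): L=228 R=251
Round 4 (k=41): L=251 R=222
Round 5 (k=11): L=222 R=106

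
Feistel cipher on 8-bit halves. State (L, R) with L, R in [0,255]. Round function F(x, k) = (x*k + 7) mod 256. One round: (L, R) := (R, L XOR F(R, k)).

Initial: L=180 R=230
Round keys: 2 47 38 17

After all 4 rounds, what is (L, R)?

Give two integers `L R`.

Round 1 (k=2): L=230 R=103
Round 2 (k=47): L=103 R=22
Round 3 (k=38): L=22 R=44
Round 4 (k=17): L=44 R=229

Answer: 44 229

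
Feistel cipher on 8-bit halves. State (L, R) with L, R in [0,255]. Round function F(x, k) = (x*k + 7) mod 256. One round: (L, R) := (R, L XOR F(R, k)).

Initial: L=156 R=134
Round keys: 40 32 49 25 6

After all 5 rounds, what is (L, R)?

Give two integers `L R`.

Round 1 (k=40): L=134 R=107
Round 2 (k=32): L=107 R=225
Round 3 (k=49): L=225 R=115
Round 4 (k=25): L=115 R=163
Round 5 (k=6): L=163 R=170

Answer: 163 170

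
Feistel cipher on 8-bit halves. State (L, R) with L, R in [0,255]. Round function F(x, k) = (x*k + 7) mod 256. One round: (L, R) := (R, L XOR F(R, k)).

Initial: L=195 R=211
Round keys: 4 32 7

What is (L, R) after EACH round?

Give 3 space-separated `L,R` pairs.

Round 1 (k=4): L=211 R=144
Round 2 (k=32): L=144 R=212
Round 3 (k=7): L=212 R=67

Answer: 211,144 144,212 212,67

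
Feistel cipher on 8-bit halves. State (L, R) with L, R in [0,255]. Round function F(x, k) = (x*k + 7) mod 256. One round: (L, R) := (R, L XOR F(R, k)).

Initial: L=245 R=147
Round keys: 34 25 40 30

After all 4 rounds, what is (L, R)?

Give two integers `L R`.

Answer: 159 133

Derivation:
Round 1 (k=34): L=147 R=120
Round 2 (k=25): L=120 R=44
Round 3 (k=40): L=44 R=159
Round 4 (k=30): L=159 R=133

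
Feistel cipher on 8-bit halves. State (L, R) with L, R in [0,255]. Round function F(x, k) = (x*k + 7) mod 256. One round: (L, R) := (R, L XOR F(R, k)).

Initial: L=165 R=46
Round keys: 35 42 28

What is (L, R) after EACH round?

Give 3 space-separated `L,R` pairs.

Answer: 46,244 244,33 33,87

Derivation:
Round 1 (k=35): L=46 R=244
Round 2 (k=42): L=244 R=33
Round 3 (k=28): L=33 R=87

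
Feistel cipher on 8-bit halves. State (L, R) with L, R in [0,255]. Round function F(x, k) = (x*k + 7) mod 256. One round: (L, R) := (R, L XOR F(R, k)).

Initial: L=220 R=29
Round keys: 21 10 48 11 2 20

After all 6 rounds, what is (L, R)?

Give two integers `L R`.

Round 1 (k=21): L=29 R=180
Round 2 (k=10): L=180 R=18
Round 3 (k=48): L=18 R=211
Round 4 (k=11): L=211 R=10
Round 5 (k=2): L=10 R=200
Round 6 (k=20): L=200 R=173

Answer: 200 173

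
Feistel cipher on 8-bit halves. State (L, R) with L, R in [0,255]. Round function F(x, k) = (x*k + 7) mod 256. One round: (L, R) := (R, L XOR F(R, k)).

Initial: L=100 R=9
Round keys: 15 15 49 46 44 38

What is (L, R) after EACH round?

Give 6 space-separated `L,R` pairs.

Round 1 (k=15): L=9 R=234
Round 2 (k=15): L=234 R=180
Round 3 (k=49): L=180 R=145
Round 4 (k=46): L=145 R=161
Round 5 (k=44): L=161 R=34
Round 6 (k=38): L=34 R=178

Answer: 9,234 234,180 180,145 145,161 161,34 34,178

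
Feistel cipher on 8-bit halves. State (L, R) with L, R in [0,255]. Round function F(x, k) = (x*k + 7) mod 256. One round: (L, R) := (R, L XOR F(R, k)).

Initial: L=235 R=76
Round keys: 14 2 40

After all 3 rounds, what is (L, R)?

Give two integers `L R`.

Answer: 195 187

Derivation:
Round 1 (k=14): L=76 R=196
Round 2 (k=2): L=196 R=195
Round 3 (k=40): L=195 R=187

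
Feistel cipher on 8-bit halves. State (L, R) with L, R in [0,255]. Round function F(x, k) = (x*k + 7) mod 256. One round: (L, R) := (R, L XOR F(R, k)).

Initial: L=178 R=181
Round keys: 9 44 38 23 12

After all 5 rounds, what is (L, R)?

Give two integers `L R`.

Round 1 (k=9): L=181 R=214
Round 2 (k=44): L=214 R=122
Round 3 (k=38): L=122 R=245
Round 4 (k=23): L=245 R=112
Round 5 (k=12): L=112 R=178

Answer: 112 178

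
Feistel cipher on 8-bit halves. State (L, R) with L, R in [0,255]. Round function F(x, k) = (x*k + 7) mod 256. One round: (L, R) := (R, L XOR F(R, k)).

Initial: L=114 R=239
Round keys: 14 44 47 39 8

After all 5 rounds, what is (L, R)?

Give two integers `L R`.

Answer: 155 247

Derivation:
Round 1 (k=14): L=239 R=107
Round 2 (k=44): L=107 R=132
Round 3 (k=47): L=132 R=40
Round 4 (k=39): L=40 R=155
Round 5 (k=8): L=155 R=247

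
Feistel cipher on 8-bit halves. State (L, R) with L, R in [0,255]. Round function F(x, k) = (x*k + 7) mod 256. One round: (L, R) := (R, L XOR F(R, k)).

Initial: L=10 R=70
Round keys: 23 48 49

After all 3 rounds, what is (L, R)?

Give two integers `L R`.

Round 1 (k=23): L=70 R=91
Round 2 (k=48): L=91 R=81
Round 3 (k=49): L=81 R=211

Answer: 81 211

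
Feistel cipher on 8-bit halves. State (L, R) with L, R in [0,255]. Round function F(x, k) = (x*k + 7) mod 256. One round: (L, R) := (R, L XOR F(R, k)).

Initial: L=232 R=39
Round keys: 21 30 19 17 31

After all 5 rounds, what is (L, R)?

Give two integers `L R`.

Round 1 (k=21): L=39 R=210
Round 2 (k=30): L=210 R=132
Round 3 (k=19): L=132 R=1
Round 4 (k=17): L=1 R=156
Round 5 (k=31): L=156 R=234

Answer: 156 234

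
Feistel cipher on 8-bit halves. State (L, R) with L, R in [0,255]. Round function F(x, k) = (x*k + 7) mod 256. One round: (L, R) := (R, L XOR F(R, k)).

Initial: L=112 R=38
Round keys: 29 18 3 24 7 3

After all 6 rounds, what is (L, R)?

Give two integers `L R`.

Answer: 86 209

Derivation:
Round 1 (k=29): L=38 R=37
Round 2 (k=18): L=37 R=135
Round 3 (k=3): L=135 R=185
Round 4 (k=24): L=185 R=216
Round 5 (k=7): L=216 R=86
Round 6 (k=3): L=86 R=209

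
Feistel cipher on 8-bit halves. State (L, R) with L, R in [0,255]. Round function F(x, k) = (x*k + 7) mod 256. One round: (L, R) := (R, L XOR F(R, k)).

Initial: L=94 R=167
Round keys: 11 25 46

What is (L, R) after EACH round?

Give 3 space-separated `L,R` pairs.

Round 1 (k=11): L=167 R=106
Round 2 (k=25): L=106 R=198
Round 3 (k=46): L=198 R=241

Answer: 167,106 106,198 198,241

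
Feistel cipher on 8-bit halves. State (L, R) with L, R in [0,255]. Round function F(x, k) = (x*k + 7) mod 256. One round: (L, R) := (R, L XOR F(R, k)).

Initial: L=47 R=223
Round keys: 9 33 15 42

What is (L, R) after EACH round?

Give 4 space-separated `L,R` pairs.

Answer: 223,241 241,199 199,65 65,118

Derivation:
Round 1 (k=9): L=223 R=241
Round 2 (k=33): L=241 R=199
Round 3 (k=15): L=199 R=65
Round 4 (k=42): L=65 R=118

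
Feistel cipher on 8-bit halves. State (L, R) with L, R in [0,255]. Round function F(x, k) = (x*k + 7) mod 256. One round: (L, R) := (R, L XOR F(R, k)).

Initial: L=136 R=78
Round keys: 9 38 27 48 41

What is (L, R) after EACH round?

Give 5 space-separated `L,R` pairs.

Round 1 (k=9): L=78 R=77
Round 2 (k=38): L=77 R=59
Round 3 (k=27): L=59 R=13
Round 4 (k=48): L=13 R=76
Round 5 (k=41): L=76 R=62

Answer: 78,77 77,59 59,13 13,76 76,62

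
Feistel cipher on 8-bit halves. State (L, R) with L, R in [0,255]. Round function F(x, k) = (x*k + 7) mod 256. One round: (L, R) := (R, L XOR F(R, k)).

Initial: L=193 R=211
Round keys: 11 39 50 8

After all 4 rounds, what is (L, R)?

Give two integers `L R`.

Round 1 (k=11): L=211 R=217
Round 2 (k=39): L=217 R=197
Round 3 (k=50): L=197 R=88
Round 4 (k=8): L=88 R=2

Answer: 88 2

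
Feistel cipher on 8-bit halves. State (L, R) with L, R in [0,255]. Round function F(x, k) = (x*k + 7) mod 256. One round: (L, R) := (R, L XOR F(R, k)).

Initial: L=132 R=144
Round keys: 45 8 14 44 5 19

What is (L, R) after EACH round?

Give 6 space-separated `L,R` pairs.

Round 1 (k=45): L=144 R=211
Round 2 (k=8): L=211 R=15
Round 3 (k=14): L=15 R=10
Round 4 (k=44): L=10 R=176
Round 5 (k=5): L=176 R=125
Round 6 (k=19): L=125 R=254

Answer: 144,211 211,15 15,10 10,176 176,125 125,254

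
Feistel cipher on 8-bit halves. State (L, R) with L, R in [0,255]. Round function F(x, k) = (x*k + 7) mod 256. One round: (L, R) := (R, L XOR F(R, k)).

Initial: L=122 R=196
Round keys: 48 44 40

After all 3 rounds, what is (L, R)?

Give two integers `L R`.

Round 1 (k=48): L=196 R=189
Round 2 (k=44): L=189 R=71
Round 3 (k=40): L=71 R=162

Answer: 71 162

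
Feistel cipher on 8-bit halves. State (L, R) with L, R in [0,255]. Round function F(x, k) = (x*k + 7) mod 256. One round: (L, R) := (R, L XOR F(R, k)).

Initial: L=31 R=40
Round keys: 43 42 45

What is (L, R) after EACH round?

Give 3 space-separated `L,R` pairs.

Answer: 40,160 160,111 111,42

Derivation:
Round 1 (k=43): L=40 R=160
Round 2 (k=42): L=160 R=111
Round 3 (k=45): L=111 R=42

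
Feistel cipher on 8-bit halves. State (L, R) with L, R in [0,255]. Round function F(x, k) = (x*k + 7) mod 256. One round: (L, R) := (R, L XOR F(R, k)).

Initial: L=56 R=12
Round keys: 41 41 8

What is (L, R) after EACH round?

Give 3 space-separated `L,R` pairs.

Round 1 (k=41): L=12 R=203
Round 2 (k=41): L=203 R=134
Round 3 (k=8): L=134 R=252

Answer: 12,203 203,134 134,252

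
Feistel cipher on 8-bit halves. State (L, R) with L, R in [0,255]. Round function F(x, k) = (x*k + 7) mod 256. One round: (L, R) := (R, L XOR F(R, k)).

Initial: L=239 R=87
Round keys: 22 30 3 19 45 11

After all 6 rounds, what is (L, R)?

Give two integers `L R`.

Round 1 (k=22): L=87 R=110
Round 2 (k=30): L=110 R=188
Round 3 (k=3): L=188 R=85
Round 4 (k=19): L=85 R=234
Round 5 (k=45): L=234 R=124
Round 6 (k=11): L=124 R=177

Answer: 124 177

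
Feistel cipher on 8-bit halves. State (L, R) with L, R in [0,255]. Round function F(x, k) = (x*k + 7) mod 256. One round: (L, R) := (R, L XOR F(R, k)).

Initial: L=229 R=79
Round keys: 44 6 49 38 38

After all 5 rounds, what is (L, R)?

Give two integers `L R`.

Round 1 (k=44): L=79 R=126
Round 2 (k=6): L=126 R=180
Round 3 (k=49): L=180 R=5
Round 4 (k=38): L=5 R=113
Round 5 (k=38): L=113 R=200

Answer: 113 200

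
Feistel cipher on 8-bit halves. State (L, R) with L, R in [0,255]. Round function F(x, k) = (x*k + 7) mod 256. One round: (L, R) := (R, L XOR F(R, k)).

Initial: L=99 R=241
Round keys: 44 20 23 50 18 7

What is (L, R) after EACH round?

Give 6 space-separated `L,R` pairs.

Answer: 241,16 16,182 182,113 113,175 175,36 36,172

Derivation:
Round 1 (k=44): L=241 R=16
Round 2 (k=20): L=16 R=182
Round 3 (k=23): L=182 R=113
Round 4 (k=50): L=113 R=175
Round 5 (k=18): L=175 R=36
Round 6 (k=7): L=36 R=172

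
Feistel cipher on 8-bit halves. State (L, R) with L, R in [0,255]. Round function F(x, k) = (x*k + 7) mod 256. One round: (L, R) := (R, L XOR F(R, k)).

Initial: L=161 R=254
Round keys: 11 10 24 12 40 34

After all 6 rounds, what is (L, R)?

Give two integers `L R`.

Round 1 (k=11): L=254 R=80
Round 2 (k=10): L=80 R=217
Round 3 (k=24): L=217 R=15
Round 4 (k=12): L=15 R=98
Round 5 (k=40): L=98 R=88
Round 6 (k=34): L=88 R=213

Answer: 88 213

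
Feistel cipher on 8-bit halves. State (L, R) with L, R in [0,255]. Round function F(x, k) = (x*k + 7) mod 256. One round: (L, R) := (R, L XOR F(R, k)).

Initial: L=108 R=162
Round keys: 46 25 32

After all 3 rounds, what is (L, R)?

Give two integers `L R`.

Round 1 (k=46): L=162 R=79
Round 2 (k=25): L=79 R=28
Round 3 (k=32): L=28 R=200

Answer: 28 200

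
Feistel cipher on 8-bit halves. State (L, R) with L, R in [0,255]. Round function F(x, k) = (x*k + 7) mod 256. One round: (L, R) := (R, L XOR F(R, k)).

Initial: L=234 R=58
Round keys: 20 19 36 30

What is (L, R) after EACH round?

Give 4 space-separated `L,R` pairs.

Answer: 58,101 101,188 188,18 18,159

Derivation:
Round 1 (k=20): L=58 R=101
Round 2 (k=19): L=101 R=188
Round 3 (k=36): L=188 R=18
Round 4 (k=30): L=18 R=159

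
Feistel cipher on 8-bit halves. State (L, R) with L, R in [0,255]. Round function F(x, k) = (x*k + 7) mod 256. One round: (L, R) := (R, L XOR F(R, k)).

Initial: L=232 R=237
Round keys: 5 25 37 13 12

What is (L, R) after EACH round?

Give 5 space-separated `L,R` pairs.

Round 1 (k=5): L=237 R=64
Round 2 (k=25): L=64 R=170
Round 3 (k=37): L=170 R=217
Round 4 (k=13): L=217 R=166
Round 5 (k=12): L=166 R=22

Answer: 237,64 64,170 170,217 217,166 166,22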